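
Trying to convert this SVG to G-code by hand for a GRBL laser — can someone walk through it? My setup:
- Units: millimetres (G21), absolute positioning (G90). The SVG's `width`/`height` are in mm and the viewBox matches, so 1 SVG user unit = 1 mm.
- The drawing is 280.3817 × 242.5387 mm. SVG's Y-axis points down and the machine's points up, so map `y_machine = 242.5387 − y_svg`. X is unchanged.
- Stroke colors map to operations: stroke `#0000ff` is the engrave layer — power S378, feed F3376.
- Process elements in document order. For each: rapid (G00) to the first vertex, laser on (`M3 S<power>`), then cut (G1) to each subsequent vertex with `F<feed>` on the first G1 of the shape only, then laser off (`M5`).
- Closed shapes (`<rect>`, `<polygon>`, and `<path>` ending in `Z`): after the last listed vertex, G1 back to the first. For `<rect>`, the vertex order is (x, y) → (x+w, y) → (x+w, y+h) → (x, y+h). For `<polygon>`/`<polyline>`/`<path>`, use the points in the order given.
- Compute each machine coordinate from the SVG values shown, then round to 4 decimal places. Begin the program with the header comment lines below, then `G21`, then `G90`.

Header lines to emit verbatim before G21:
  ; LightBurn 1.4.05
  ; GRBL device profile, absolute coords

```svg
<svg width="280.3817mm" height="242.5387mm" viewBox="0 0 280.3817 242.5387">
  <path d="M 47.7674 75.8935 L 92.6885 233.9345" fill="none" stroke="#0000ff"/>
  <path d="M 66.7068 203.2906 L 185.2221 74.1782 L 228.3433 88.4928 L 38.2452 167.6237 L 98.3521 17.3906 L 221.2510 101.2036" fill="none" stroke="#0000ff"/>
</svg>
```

; LightBurn 1.4.05
; GRBL device profile, absolute coords
G21
G90
G00 X47.7674 Y166.6452
M3 S378
G1 X92.6885 Y8.6042 F3376
M5
G00 X66.7068 Y39.2481
M3 S378
G1 X185.2221 Y168.3605 F3376
G1 X228.3433 Y154.0459
G1 X38.2452 Y74.9150
G1 X98.3521 Y225.1481
G1 X221.2510 Y141.3351
M5

1 u = 1 mm; y_m = 242.5387 − y.

[1] `<path>` line segment, #0000ff→engrave S378 F3376: (47.7674,166.6452) → (92.6885,8.6042)

[2] `<path>` open polyline, #0000ff→engrave S378 F3376: (66.7068,39.2481) → (185.2221,168.3605) → (228.3433,154.0459) → (38.2452,74.9150) → (98.3521,225.1481) → (221.2510,141.3351)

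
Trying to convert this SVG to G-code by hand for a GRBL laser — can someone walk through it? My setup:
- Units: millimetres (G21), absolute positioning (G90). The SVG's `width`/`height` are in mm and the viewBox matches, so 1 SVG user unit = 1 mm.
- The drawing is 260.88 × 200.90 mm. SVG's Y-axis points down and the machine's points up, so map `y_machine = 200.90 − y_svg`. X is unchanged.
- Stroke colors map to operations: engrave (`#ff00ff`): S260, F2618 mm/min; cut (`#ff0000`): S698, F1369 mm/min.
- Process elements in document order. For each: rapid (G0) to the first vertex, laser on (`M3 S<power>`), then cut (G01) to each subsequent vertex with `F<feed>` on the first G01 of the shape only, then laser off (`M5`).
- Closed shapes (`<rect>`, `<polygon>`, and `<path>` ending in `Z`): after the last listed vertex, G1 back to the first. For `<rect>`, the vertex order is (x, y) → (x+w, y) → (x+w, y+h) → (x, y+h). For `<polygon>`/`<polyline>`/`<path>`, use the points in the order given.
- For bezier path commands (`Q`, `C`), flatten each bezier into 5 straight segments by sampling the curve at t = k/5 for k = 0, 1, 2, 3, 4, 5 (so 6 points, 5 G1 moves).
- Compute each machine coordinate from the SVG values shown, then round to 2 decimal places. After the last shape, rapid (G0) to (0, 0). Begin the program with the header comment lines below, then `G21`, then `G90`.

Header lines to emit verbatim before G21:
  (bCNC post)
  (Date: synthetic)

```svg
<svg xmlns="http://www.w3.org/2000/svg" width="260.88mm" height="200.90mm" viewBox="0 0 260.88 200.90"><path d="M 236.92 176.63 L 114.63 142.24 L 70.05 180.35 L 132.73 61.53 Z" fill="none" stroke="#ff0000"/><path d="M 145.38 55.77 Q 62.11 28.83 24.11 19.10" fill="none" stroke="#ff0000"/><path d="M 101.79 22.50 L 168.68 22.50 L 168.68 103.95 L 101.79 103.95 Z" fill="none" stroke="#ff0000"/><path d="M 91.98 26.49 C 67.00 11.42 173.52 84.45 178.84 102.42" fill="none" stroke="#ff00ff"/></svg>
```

viewBox `0 0 260.88 200.90` with mm width/height → 1 unit = 1 mm. Flip: y_m = 200.90 − y_svg.

**Shape 1** — `<path>` closed polygon, stroke `#ff0000` → cut (S698, F1369). Machine vertices: (236.92,24.27) → (114.63,58.66) → (70.05,20.55) → (132.73,139.37) → (236.92,24.27). Closed: final G1 returns to the first vertex.

**Shape 2** — `<path>` quadratic bezier, stroke `#ff0000` → cut (S698, F1369). Control points (SVG): P0=(145.38,55.77), P1=(62.11,28.83), P2=(24.11,19.10); sampled at t=k/5. Machine vertices: (145.38,145.13) → (113.88,155.22) → (86.01,163.93) → (61.75,171.26) → (41.12,177.22) → (24.11,181.80). Open path.

**Shape 3** — `<path>` rectangle, stroke `#ff0000` → cut (S698, F1369). Machine vertices: (101.79,178.40) → (168.68,178.40) → (168.68,96.95) → (101.79,96.95) → (101.79,178.40). Closed: final G1 returns to the first vertex.

**Shape 4** — `<path>` cubic bezier, stroke `#ff00ff` → engrave (S260, F2618). Control points (SVG): P0=(91.98,26.49), P1=(67.00,11.42), P2=(173.52,84.45), P3=(178.84,102.42); sampled at t=k/5. Machine vertices: (91.98,174.41) → (90.91,174.03) → (110.23,159.37) → (138.77,137.31) → (165.37,114.72) → (178.84,98.48). Open path.

(bCNC post)
(Date: synthetic)
G21
G90
G0 X236.92 Y24.27
M3 S698
G01 X114.63 Y58.66 F1369
G01 X70.05 Y20.55
G01 X132.73 Y139.37
G01 X236.92 Y24.27
M5
G0 X145.38 Y145.13
M3 S698
G01 X113.88 Y155.22 F1369
G01 X86.01 Y163.93
G01 X61.75 Y171.26
G01 X41.12 Y177.22
G01 X24.11 Y181.80
M5
G0 X101.79 Y178.40
M3 S698
G01 X168.68 Y178.40 F1369
G01 X168.68 Y96.95
G01 X101.79 Y96.95
G01 X101.79 Y178.40
M5
G0 X91.98 Y174.41
M3 S260
G01 X90.91 Y174.03 F2618
G01 X110.23 Y159.37
G01 X138.77 Y137.31
G01 X165.37 Y114.72
G01 X178.84 Y98.48
M5
G0 X0.00 Y0.00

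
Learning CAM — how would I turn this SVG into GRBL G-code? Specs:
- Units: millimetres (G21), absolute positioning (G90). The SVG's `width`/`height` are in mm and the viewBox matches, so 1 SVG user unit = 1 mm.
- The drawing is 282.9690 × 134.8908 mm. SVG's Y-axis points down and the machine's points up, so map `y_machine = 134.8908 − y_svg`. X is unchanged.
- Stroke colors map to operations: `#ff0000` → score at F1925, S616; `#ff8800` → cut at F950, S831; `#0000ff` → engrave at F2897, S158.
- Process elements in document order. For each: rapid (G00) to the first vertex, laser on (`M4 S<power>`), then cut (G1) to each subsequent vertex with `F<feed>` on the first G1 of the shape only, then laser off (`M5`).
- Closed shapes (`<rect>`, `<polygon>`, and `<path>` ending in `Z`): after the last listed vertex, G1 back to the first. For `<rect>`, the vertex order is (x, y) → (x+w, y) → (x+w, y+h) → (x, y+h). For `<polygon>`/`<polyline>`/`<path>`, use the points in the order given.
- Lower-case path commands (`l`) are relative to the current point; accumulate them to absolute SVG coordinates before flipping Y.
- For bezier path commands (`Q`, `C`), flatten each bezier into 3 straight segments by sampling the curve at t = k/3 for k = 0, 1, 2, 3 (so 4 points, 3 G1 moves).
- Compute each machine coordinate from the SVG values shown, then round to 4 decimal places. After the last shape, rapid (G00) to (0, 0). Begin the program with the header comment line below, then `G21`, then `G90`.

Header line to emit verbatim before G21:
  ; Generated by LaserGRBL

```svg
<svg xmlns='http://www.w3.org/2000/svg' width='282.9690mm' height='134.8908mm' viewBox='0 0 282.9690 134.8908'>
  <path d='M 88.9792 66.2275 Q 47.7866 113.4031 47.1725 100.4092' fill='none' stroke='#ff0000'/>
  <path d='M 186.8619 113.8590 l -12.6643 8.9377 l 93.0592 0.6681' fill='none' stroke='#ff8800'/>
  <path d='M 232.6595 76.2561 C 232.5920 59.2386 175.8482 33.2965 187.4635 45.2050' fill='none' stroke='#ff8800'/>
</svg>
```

; Generated by LaserGRBL
G21
G90
G00 X88.9792 Y68.6633
M4 S616
G1 X66.0262 Y43.8984 F1925
G1 X52.0906 Y32.5045
G1 X47.1725 Y34.4816
M5
G00 X186.8619 Y21.0318
M4 S831
G1 X174.1976 Y12.0941 F950
G1 X267.2568 Y11.4260
M5
G00 X232.6595 Y58.6347
M4 S831
G1 X218.3308 Y76.8947 F950
G1 X194.0036 Y90.7098
G1 X187.4635 Y89.6858
M5
G00 X0.0000 Y0.0000

1 u = 1 mm; y_m = 134.8908 − y.

[1] `<path>` quadratic bezier, #ff0000→score S616 F1925: (88.9792,68.6633) → (66.0262,43.8984) → (52.0906,32.5045) → (47.1725,34.4816)

[2] `<path>` open polyline, #ff8800→cut S831 F950: (186.8619,21.0318) → (174.1976,12.0941) → (267.2568,11.4260)

[3] `<path>` cubic bezier, #ff8800→cut S831 F950: (232.6595,58.6347) → (218.3308,76.8947) → (194.0036,90.7098) → (187.4635,89.6858)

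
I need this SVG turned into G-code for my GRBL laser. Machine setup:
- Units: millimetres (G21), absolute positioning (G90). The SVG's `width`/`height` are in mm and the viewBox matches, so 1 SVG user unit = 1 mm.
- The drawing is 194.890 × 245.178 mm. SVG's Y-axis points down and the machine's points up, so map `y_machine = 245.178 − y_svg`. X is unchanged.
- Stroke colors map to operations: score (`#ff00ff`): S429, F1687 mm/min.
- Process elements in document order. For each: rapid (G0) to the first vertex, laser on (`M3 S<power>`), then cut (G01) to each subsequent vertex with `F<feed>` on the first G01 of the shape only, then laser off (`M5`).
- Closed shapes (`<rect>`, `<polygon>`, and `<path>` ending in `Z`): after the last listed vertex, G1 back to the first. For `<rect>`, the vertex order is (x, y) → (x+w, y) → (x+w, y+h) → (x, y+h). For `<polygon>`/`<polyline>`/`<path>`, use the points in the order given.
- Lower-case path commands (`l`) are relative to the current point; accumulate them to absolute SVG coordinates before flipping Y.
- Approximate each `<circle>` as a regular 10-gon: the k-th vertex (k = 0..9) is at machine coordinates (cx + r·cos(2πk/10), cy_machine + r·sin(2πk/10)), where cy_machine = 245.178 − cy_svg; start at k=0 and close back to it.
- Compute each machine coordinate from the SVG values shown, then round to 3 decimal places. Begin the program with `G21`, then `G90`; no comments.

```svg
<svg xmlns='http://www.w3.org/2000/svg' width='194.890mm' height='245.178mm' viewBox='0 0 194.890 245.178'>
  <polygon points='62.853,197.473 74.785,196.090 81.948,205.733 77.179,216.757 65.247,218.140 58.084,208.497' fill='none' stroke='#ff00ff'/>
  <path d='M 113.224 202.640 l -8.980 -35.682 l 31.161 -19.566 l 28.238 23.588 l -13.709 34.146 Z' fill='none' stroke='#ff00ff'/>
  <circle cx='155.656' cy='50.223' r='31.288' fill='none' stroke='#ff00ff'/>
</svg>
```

Since the viewBox matches the mm dimensions, user units are millimetres directly. The only transform is the Y-flip y_m = 245.178 − y_svg.

Shape 1 is a regular polygon drawn with `<polygon>`. Its stroke #ff00ff means score at S429, F1687. After flipping Y the toolpath is (62.853,47.705) → (74.785,49.088) → (81.948,39.445) → (77.179,28.421) → (65.247,27.038) → (58.084,36.681) → (62.853,47.705), returning to the start.

Shape 2 is a regular polygon drawn with `<path>`. Its stroke #ff00ff means score at S429, F1687. After flipping Y the toolpath is (113.224,42.538) → (104.244,78.220) → (135.405,97.786) → (163.643,74.198) → (149.934,40.052) → (113.224,42.538), returning to the start.

Shape 3 is a circle drawn with `<circle>`. Its stroke #ff00ff means score at S429, F1687. After flipping Y the toolpath is (186.944,194.955) → (180.969,213.346) → (165.325,224.712) → (145.987,224.712) → (130.343,213.346) → (124.368,194.955) → (130.343,176.564) → (145.987,165.198) → (165.325,165.198) → (180.969,176.564) → (186.944,194.955), returning to the start.

G21
G90
G0 X62.853 Y47.705
M3 S429
G01 X74.785 Y49.088 F1687
G01 X81.948 Y39.445
G01 X77.179 Y28.421
G01 X65.247 Y27.038
G01 X58.084 Y36.681
G01 X62.853 Y47.705
M5
G0 X113.224 Y42.538
M3 S429
G01 X104.244 Y78.220 F1687
G01 X135.405 Y97.786
G01 X163.643 Y74.198
G01 X149.934 Y40.052
G01 X113.224 Y42.538
M5
G0 X186.944 Y194.955
M3 S429
G01 X180.969 Y213.346 F1687
G01 X165.325 Y224.712
G01 X145.987 Y224.712
G01 X130.343 Y213.346
G01 X124.368 Y194.955
G01 X130.343 Y176.564
G01 X145.987 Y165.198
G01 X165.325 Y165.198
G01 X180.969 Y176.564
G01 X186.944 Y194.955
M5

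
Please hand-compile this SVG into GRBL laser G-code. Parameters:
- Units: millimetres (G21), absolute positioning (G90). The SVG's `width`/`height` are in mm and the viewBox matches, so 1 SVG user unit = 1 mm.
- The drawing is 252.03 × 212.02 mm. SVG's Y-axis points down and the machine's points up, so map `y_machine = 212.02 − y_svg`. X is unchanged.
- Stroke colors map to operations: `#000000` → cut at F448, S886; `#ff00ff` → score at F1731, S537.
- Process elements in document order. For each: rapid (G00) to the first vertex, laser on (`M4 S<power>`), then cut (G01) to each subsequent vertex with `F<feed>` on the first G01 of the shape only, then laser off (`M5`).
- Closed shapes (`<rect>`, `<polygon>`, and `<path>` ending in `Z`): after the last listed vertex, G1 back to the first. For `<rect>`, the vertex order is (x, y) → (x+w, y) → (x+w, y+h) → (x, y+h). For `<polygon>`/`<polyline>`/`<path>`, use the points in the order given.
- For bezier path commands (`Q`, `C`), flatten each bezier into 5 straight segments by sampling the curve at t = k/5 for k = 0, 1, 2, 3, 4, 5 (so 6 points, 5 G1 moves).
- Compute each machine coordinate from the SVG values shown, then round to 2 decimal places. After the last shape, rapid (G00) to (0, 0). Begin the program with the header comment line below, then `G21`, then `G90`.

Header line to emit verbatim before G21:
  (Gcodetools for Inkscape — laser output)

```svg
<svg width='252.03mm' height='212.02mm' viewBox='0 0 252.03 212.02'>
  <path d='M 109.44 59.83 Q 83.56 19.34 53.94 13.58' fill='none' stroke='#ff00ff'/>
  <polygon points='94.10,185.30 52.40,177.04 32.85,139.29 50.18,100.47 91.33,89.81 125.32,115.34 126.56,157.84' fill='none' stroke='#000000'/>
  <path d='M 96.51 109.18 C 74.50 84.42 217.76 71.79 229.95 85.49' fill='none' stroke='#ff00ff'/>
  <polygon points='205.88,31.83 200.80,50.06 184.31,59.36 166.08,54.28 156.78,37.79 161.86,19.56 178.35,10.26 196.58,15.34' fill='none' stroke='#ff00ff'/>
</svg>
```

(Gcodetools for Inkscape — laser output)
G21
G90
G00 X109.44 Y152.19
M4 S537
G01 X98.94 Y167.00 F1731
G01 X88.14 Y179.03
G01 X77.04 Y188.28
G01 X65.64 Y194.75
G01 X53.94 Y198.44
M5
G00 X94.10 Y26.72
M4 S886
G01 X52.40 Y34.98 F448
G01 X32.85 Y72.73
G01 X50.18 Y111.55
G01 X91.33 Y122.21
G01 X125.32 Y96.68
G01 X126.56 Y54.18
G01 X94.10 Y26.72
M5
G00 X96.51 Y102.84
M4 S537
G01 X100.77 Y116.13 F1731
G01 X130.46 Y125.82
G01 X171.37 Y131.24
G01 X209.28 Y131.70
G01 X229.95 Y126.53
M5
G00 X205.88 Y180.19
M4 S537
G01 X200.80 Y161.96 F1731
G01 X184.31 Y152.66
G01 X166.08 Y157.74
G01 X156.78 Y174.23
G01 X161.86 Y192.46
G01 X178.35 Y201.76
G01 X196.58 Y196.68
G01 X205.88 Y180.19
M5
G00 X0.00 Y0.00

1 u = 1 mm; y_m = 212.02 − y.

[1] `<path>` quadratic bezier, #ff00ff→score S537 F1731: (109.44,152.19) → (98.94,167.00) → (88.14,179.03) → (77.04,188.28) → (65.64,194.75) → (53.94,198.44)

[2] `<polygon>` regular polygon, #000000→cut S886 F448: (94.10,26.72) → (52.40,34.98) → (32.85,72.73) → (50.18,111.55) → (91.33,122.21) → (125.32,96.68) → (126.56,54.18) → (94.10,26.72) (closed)

[3] `<path>` cubic bezier, #ff00ff→score S537 F1731: (96.51,102.84) → (100.77,116.13) → (130.46,125.82) → (171.37,131.24) → (209.28,131.70) → (229.95,126.53)

[4] `<polygon>` regular polygon, #ff00ff→score S537 F1731: (205.88,180.19) → (200.80,161.96) → (184.31,152.66) → (166.08,157.74) → (156.78,174.23) → (161.86,192.46) → (178.35,201.76) → (196.58,196.68) → (205.88,180.19) (closed)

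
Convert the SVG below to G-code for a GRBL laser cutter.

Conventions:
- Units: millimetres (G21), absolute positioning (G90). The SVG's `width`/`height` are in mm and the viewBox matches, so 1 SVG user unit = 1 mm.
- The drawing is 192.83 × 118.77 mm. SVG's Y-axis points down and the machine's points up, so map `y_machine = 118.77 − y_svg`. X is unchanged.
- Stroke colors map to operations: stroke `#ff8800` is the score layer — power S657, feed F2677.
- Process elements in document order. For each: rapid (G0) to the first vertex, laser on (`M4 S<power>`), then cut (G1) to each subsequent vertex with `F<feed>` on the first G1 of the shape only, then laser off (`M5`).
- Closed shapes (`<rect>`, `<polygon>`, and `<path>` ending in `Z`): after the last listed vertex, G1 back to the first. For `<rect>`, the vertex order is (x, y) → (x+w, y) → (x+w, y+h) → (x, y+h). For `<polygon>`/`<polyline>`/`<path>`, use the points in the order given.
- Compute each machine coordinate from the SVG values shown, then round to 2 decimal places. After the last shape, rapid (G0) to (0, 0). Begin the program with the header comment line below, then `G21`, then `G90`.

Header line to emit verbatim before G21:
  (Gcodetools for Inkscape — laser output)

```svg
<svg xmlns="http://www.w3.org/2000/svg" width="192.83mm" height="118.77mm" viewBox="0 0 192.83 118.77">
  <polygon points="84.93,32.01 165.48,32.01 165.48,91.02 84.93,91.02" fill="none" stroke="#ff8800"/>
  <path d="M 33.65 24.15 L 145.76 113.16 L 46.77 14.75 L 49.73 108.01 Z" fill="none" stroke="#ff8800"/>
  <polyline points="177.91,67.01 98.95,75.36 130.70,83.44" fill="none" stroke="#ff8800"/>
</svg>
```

(Gcodetools for Inkscape — laser output)
G21
G90
G0 X84.93 Y86.76
M4 S657
G1 X165.48 Y86.76 F2677
G1 X165.48 Y27.75
G1 X84.93 Y27.75
G1 X84.93 Y86.76
M5
G0 X33.65 Y94.62
M4 S657
G1 X145.76 Y5.61 F2677
G1 X46.77 Y104.02
G1 X49.73 Y10.76
G1 X33.65 Y94.62
M5
G0 X177.91 Y51.76
M4 S657
G1 X98.95 Y43.41 F2677
G1 X130.70 Y35.33
M5
G0 X0.00 Y0.00

Since the viewBox matches the mm dimensions, user units are millimetres directly. The only transform is the Y-flip y_m = 118.77 − y_svg.

Shape 1 is a rectangle drawn with `<polygon>`. Its stroke #ff8800 means score at S657, F2677. After flipping Y the toolpath is (84.93,86.76) → (165.48,86.76) → (165.48,27.75) → (84.93,27.75) → (84.93,86.76), returning to the start.

Shape 2 is a closed polygon drawn with `<path>`. Its stroke #ff8800 means score at S657, F2677. After flipping Y the toolpath is (33.65,94.62) → (145.76,5.61) → (46.77,104.02) → (49.73,10.76) → (33.65,94.62), returning to the start.

Shape 3 is a open polyline drawn with `<polyline>`. Its stroke #ff8800 means score at S657, F2677. After flipping Y the toolpath is (177.91,51.76) → (98.95,43.41) → (130.70,35.33).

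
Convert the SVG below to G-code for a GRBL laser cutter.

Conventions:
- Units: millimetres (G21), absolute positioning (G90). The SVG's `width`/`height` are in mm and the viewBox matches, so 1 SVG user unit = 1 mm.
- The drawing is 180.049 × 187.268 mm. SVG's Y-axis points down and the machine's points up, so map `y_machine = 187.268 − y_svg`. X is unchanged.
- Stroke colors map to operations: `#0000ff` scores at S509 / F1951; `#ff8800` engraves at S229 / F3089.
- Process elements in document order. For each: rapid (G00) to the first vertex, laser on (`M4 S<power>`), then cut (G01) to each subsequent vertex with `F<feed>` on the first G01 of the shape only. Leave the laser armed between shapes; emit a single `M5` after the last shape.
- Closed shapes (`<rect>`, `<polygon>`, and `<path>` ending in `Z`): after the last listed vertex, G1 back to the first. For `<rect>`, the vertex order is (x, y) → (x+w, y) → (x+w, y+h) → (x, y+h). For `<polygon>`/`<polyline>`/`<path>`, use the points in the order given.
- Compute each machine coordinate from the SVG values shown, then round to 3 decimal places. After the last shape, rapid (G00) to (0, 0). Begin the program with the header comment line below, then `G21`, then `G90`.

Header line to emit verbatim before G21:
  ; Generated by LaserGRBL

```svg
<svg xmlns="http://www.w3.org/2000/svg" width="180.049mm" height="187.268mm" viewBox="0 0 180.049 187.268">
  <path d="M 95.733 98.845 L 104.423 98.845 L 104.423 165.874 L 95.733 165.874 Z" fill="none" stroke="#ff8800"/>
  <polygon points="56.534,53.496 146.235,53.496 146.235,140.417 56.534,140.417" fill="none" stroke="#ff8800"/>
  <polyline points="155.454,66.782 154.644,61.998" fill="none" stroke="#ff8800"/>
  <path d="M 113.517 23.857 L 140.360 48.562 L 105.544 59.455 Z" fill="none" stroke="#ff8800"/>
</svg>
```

; Generated by LaserGRBL
G21
G90
G00 X95.733 Y88.423
M4 S229
G01 X104.423 Y88.423 F3089
G01 X104.423 Y21.394
G01 X95.733 Y21.394
G01 X95.733 Y88.423
G00 X56.534 Y133.772
M4 S229
G01 X146.235 Y133.772 F3089
G01 X146.235 Y46.851
G01 X56.534 Y46.851
G01 X56.534 Y133.772
G00 X155.454 Y120.486
M4 S229
G01 X154.644 Y125.270 F3089
G00 X113.517 Y163.411
M4 S229
G01 X140.360 Y138.706 F3089
G01 X105.544 Y127.813
G01 X113.517 Y163.411
M5
G00 X0.000 Y0.000

Since the viewBox matches the mm dimensions, user units are millimetres directly. The only transform is the Y-flip y_m = 187.268 − y_svg.

Shape 1 is a rectangle drawn with `<path>`. Its stroke #ff8800 means engrave at S229, F3089. After flipping Y the toolpath is (95.733,88.423) → (104.423,88.423) → (104.423,21.394) → (95.733,21.394) → (95.733,88.423), returning to the start.

Shape 2 is a rectangle drawn with `<polygon>`. Its stroke #ff8800 means engrave at S229, F3089. After flipping Y the toolpath is (56.534,133.772) → (146.235,133.772) → (146.235,46.851) → (56.534,46.851) → (56.534,133.772), returning to the start.

Shape 3 is a line segment drawn with `<polyline>`. Its stroke #ff8800 means engrave at S229, F3089. After flipping Y the toolpath is (155.454,120.486) → (154.644,125.270).

Shape 4 is a regular polygon drawn with `<path>`. Its stroke #ff8800 means engrave at S229, F3089. After flipping Y the toolpath is (113.517,163.411) → (140.360,138.706) → (105.544,127.813) → (113.517,163.411), returning to the start.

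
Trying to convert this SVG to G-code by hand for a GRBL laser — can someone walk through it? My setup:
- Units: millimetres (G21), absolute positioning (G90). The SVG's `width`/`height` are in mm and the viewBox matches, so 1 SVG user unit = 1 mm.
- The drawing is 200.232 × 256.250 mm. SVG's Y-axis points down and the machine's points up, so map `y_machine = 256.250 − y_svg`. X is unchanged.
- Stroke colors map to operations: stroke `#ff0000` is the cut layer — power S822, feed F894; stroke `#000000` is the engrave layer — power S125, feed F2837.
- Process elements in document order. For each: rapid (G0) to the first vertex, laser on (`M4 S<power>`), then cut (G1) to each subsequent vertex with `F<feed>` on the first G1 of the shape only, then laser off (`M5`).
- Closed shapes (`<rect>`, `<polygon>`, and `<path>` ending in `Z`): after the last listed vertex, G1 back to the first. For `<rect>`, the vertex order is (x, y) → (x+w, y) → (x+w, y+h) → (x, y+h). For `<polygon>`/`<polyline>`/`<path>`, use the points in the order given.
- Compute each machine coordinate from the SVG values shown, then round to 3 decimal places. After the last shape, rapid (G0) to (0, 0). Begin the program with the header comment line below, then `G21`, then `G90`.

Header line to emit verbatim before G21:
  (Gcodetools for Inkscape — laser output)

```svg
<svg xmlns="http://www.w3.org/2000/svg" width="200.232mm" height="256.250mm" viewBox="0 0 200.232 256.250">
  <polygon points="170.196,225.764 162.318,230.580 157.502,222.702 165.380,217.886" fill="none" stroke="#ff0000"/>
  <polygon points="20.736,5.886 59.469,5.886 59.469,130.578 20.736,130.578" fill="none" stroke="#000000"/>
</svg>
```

(Gcodetools for Inkscape — laser output)
G21
G90
G0 X170.196 Y30.486
M4 S822
G1 X162.318 Y25.670 F894
G1 X157.502 Y33.548
G1 X165.380 Y38.364
G1 X170.196 Y30.486
M5
G0 X20.736 Y250.364
M4 S125
G1 X59.469 Y250.364 F2837
G1 X59.469 Y125.672
G1 X20.736 Y125.672
G1 X20.736 Y250.364
M5
G0 X0.000 Y0.000

Since the viewBox matches the mm dimensions, user units are millimetres directly. The only transform is the Y-flip y_m = 256.250 − y_svg.

Shape 1 is a regular polygon drawn with `<polygon>`. Its stroke #ff0000 means cut at S822, F894. After flipping Y the toolpath is (170.196,30.486) → (162.318,25.670) → (157.502,33.548) → (165.380,38.364) → (170.196,30.486), returning to the start.

Shape 2 is a rectangle drawn with `<polygon>`. Its stroke #000000 means engrave at S125, F2837. After flipping Y the toolpath is (20.736,250.364) → (59.469,250.364) → (59.469,125.672) → (20.736,125.672) → (20.736,250.364), returning to the start.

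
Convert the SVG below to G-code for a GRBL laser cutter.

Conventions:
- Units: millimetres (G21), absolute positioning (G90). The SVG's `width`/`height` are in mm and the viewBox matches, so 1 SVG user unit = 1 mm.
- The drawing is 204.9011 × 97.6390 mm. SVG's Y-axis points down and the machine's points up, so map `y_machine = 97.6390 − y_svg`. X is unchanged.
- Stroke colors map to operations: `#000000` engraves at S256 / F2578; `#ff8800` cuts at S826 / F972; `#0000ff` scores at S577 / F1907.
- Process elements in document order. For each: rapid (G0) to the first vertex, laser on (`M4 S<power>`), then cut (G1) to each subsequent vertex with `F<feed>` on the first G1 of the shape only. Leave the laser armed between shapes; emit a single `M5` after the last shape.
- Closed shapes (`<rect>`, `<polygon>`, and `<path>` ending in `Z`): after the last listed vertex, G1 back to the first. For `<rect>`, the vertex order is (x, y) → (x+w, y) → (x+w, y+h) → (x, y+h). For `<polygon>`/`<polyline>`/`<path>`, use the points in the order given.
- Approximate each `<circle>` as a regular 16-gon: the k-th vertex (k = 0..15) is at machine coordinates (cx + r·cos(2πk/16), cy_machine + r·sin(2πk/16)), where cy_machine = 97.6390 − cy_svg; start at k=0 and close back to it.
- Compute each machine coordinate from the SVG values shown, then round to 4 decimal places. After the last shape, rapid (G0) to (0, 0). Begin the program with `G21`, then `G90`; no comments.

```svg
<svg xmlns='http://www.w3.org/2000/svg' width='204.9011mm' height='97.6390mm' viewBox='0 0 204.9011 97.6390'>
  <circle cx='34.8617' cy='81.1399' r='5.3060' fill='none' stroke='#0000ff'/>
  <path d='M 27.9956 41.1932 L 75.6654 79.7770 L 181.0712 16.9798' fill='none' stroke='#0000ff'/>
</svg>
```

G21
G90
G0 X40.1677 Y16.4991
M4 S577
G1 X39.7638 Y18.5296 F1907
G1 X38.6136 Y20.2510
G1 X36.8922 Y21.4012
G1 X34.8617 Y21.8051
G1 X32.8312 Y21.4012
G1 X31.1098 Y20.2510
G1 X29.9596 Y18.5296
G1 X29.5557 Y16.4991
G1 X29.9596 Y14.4686
G1 X31.1098 Y12.7472
G1 X32.8312 Y11.5970
G1 X34.8617 Y11.1931
G1 X36.8922 Y11.5970
G1 X38.6136 Y12.7472
G1 X39.7638 Y14.4686
G1 X40.1677 Y16.4991
G0 X27.9956 Y56.4458
M4 S577
G1 X75.6654 Y17.8620 F1907
G1 X181.0712 Y80.6592
M5
G0 X0.0000 Y0.0000

Since the viewBox matches the mm dimensions, user units are millimetres directly. The only transform is the Y-flip y_m = 97.6390 − y_svg.

Shape 1 is a circle drawn with `<circle>`. Its stroke #0000ff means score at S577, F1907. After flipping Y the toolpath is (40.1677,16.4991) → (39.7638,18.5296) → (38.6136,20.2510) → (36.8922,21.4012) → (34.8617,21.8051) → (32.8312,21.4012) → (31.1098,20.2510) → (29.9596,18.5296) → (29.5557,16.4991) → (29.9596,14.4686) → (31.1098,12.7472) → (32.8312,11.5970) → (34.8617,11.1931) → (36.8922,11.5970) → (38.6136,12.7472) → (39.7638,14.4686) → (40.1677,16.4991), returning to the start.

Shape 2 is a open polyline drawn with `<path>`. Its stroke #0000ff means score at S577, F1907. After flipping Y the toolpath is (27.9956,56.4458) → (75.6654,17.8620) → (181.0712,80.6592).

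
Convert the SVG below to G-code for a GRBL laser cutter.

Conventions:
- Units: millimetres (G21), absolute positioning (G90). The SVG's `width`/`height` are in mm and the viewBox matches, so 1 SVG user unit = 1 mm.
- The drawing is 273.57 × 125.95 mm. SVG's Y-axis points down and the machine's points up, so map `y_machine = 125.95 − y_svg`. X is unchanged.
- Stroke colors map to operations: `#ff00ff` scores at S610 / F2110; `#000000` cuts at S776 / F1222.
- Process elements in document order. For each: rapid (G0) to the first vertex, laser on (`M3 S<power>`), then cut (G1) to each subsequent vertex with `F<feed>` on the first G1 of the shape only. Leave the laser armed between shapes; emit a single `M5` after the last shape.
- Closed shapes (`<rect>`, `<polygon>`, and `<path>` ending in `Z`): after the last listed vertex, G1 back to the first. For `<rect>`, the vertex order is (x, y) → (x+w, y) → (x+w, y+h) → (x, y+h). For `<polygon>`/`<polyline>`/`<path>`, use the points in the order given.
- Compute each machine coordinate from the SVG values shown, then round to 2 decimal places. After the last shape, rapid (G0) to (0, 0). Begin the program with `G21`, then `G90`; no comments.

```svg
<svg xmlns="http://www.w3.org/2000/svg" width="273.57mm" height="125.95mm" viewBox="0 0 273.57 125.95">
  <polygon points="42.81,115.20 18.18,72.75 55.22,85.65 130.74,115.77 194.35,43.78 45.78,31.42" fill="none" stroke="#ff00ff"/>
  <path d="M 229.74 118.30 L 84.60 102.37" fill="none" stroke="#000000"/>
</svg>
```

1 u = 1 mm; y_m = 125.95 − y.

[1] `<polygon>` closed polygon, #ff00ff→score S610 F2110: (42.81,10.75) → (18.18,53.20) → (55.22,40.30) → (130.74,10.18) → (194.35,82.17) → (45.78,94.53) → (42.81,10.75) (closed)

[2] `<path>` line segment, #000000→cut S776 F1222: (229.74,7.65) → (84.60,23.58)

G21
G90
G0 X42.81 Y10.75
M3 S610
G1 X18.18 Y53.20 F2110
G1 X55.22 Y40.30
G1 X130.74 Y10.18
G1 X194.35 Y82.17
G1 X45.78 Y94.53
G1 X42.81 Y10.75
G0 X229.74 Y7.65
M3 S776
G1 X84.60 Y23.58 F1222
M5
G0 X0.00 Y0.00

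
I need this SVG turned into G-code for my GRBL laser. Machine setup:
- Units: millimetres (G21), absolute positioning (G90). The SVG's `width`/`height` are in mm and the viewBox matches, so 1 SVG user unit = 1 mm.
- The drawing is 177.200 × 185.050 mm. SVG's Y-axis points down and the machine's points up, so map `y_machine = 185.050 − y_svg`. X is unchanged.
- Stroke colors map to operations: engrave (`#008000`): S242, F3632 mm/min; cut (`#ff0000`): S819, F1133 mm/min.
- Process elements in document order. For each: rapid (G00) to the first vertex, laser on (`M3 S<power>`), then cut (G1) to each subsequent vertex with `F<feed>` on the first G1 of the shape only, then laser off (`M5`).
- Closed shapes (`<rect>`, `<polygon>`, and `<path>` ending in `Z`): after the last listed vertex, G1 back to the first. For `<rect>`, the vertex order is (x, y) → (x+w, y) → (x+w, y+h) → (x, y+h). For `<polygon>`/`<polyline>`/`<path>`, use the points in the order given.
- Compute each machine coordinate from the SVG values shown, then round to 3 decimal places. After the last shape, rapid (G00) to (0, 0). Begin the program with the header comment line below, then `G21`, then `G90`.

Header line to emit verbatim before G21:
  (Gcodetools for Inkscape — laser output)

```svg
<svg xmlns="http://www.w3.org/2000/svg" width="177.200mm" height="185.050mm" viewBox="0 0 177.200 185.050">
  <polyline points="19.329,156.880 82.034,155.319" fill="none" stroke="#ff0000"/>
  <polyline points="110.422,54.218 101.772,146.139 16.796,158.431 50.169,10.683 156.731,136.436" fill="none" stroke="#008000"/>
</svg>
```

Since the viewBox matches the mm dimensions, user units are millimetres directly. The only transform is the Y-flip y_m = 185.050 − y_svg.

Shape 1 is a line segment drawn with `<polyline>`. Its stroke #ff0000 means cut at S819, F1133. After flipping Y the toolpath is (19.329,28.170) → (82.034,29.731).

Shape 2 is a open polyline drawn with `<polyline>`. Its stroke #008000 means engrave at S242, F3632. After flipping Y the toolpath is (110.422,130.832) → (101.772,38.911) → (16.796,26.619) → (50.169,174.367) → (156.731,48.614).

(Gcodetools for Inkscape — laser output)
G21
G90
G00 X19.329 Y28.170
M3 S819
G1 X82.034 Y29.731 F1133
M5
G00 X110.422 Y130.832
M3 S242
G1 X101.772 Y38.911 F3632
G1 X16.796 Y26.619
G1 X50.169 Y174.367
G1 X156.731 Y48.614
M5
G00 X0.000 Y0.000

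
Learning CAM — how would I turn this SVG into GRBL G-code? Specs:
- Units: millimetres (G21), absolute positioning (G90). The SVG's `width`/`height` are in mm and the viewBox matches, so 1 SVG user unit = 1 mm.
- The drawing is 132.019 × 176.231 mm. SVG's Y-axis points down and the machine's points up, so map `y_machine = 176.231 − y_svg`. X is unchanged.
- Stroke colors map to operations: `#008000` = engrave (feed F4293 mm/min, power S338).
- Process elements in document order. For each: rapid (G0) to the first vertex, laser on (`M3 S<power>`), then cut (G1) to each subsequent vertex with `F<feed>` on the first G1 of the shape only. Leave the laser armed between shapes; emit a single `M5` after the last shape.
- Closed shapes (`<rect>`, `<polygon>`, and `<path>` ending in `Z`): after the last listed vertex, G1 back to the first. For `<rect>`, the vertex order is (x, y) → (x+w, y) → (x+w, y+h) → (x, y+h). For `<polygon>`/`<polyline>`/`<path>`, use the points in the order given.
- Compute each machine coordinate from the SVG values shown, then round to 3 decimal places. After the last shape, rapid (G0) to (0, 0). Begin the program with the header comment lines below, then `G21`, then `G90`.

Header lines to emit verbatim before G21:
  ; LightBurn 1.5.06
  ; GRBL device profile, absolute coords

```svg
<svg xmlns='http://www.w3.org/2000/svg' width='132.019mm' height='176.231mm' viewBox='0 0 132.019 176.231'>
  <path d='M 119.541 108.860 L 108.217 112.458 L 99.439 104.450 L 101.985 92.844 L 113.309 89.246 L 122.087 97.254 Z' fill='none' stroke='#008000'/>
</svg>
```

; LightBurn 1.5.06
; GRBL device profile, absolute coords
G21
G90
G0 X119.541 Y67.371
M3 S338
G1 X108.217 Y63.773 F4293
G1 X99.439 Y71.781
G1 X101.985 Y83.387
G1 X113.309 Y86.985
G1 X122.087 Y78.977
G1 X119.541 Y67.371
M5
G0 X0.000 Y0.000

1 u = 1 mm; y_m = 176.231 − y.

[1] `<path>` regular polygon, #008000→engrave S338 F4293: (119.541,67.371) → (108.217,63.773) → (99.439,71.781) → (101.985,83.387) → (113.309,86.985) → (122.087,78.977) → (119.541,67.371) (closed)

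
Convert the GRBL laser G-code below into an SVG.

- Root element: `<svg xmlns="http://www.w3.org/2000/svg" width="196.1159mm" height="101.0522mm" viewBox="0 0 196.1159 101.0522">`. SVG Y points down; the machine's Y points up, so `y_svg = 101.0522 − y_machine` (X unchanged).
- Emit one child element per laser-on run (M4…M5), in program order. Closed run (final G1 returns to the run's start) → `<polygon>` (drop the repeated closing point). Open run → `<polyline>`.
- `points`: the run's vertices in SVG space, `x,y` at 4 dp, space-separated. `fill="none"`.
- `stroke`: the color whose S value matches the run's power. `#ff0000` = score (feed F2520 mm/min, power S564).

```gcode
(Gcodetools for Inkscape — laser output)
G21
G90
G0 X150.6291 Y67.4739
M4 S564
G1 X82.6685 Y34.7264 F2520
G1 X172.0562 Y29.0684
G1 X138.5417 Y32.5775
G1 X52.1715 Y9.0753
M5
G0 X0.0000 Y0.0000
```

Each laser-on run becomes one SVG element. Flip Y back into SVG space with y_svg = 101.0522 − y_machine. Every run uses S564, so all elements get stroke `#ff0000` (score).

Run 1: The run is open, so emit a `<polyline>` with points (Y-flipped): 150.6291,33.5783 82.6685,66.3258 172.0562,71.9838 138.5417,68.4747 52.1715,91.9769.

<svg xmlns="http://www.w3.org/2000/svg" width="196.1159mm" height="101.0522mm" viewBox="0 0 196.1159 101.0522">
  <polyline points="150.6291,33.5783 82.6685,66.3258 172.0562,71.9838 138.5417,68.4747 52.1715,91.9769" fill="none" stroke="#ff0000"/>
</svg>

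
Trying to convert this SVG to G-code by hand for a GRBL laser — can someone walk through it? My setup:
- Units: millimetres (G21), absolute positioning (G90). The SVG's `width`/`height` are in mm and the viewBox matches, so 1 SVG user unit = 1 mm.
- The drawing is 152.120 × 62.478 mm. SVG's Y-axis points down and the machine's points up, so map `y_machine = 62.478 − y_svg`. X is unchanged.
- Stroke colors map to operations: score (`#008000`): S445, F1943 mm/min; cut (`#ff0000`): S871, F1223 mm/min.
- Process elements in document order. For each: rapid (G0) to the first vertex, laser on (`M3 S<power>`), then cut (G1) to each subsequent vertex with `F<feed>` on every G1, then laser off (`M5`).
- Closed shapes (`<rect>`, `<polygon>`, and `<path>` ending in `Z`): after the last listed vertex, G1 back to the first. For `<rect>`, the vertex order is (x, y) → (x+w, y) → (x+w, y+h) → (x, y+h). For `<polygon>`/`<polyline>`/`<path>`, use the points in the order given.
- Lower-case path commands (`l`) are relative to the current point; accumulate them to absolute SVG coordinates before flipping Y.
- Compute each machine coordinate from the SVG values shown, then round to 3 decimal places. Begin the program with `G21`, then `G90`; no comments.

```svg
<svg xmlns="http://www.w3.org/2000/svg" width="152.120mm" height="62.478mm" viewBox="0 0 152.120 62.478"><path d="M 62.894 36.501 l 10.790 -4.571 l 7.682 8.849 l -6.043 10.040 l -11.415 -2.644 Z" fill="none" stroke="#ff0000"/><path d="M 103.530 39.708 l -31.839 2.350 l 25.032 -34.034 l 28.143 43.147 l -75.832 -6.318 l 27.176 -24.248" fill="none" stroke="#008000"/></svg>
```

G21
G90
G0 X62.894 Y25.977
M3 S871
G1 X73.684 Y30.548 F1223
G1 X81.366 Y21.699 F1223
G1 X75.323 Y11.659 F1223
G1 X63.908 Y14.303 F1223
G1 X62.894 Y25.977 F1223
M5
G0 X103.530 Y22.770
M3 S445
G1 X71.691 Y20.420 F1943
G1 X96.723 Y54.454 F1943
G1 X124.866 Y11.307 F1943
G1 X49.034 Y17.625 F1943
G1 X76.210 Y41.873 F1943
M5

Since the viewBox matches the mm dimensions, user units are millimetres directly. The only transform is the Y-flip y_m = 62.478 − y_svg.

Shape 1 is a regular polygon drawn with `<path>`. Its stroke #ff0000 means cut at S871, F1223. After flipping Y the toolpath is (62.894,25.977) → (73.684,30.548) → (81.366,21.699) → (75.323,11.659) → (63.908,14.303) → (62.894,25.977), returning to the start.

Shape 2 is a open polyline drawn with `<path>`. Its stroke #008000 means score at S445, F1943. After flipping Y the toolpath is (103.530,22.770) → (71.691,20.420) → (96.723,54.454) → (124.866,11.307) → (49.034,17.625) → (76.210,41.873).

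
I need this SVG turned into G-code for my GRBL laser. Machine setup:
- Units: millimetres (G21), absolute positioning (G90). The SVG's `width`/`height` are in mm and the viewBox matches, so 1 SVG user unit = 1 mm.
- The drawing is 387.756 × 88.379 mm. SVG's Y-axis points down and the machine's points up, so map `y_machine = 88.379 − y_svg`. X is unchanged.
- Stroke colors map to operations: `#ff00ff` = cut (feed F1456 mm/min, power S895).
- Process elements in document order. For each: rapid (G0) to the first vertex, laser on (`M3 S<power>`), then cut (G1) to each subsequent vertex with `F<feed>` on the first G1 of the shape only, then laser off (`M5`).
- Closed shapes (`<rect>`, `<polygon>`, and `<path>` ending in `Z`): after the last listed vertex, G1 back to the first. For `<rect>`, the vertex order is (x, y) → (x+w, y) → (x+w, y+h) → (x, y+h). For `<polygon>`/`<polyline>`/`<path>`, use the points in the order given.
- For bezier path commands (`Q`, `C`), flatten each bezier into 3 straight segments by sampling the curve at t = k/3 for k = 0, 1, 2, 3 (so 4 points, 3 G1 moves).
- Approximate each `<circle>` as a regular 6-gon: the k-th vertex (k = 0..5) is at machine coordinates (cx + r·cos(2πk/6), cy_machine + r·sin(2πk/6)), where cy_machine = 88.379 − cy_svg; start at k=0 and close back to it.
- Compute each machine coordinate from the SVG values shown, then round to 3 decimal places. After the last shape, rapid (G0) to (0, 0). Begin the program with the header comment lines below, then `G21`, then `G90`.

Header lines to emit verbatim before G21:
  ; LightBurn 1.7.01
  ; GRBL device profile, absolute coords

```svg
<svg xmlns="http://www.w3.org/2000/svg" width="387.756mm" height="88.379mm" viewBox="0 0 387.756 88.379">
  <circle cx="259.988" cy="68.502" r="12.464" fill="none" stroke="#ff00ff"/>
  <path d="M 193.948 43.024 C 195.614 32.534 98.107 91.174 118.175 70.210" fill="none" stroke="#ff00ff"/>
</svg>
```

; LightBurn 1.7.01
; GRBL device profile, absolute coords
G21
G90
G0 X272.452 Y19.877
M3 S895
G1 X266.220 Y30.671 F1456
G1 X253.756 Y30.671
G1 X247.524 Y19.877
G1 X253.756 Y9.083
G1 X266.220 Y9.083
G1 X272.452 Y19.877
M5
G0 X193.948 Y45.355
M3 S895
G1 X170.584 Y38.310 F1456
G1 X129.271 Y18.231
G1 X118.175 Y18.169
M5
G0 X0.000 Y0.000

viewBox `0 0 387.756 88.379` with mm width/height → 1 unit = 1 mm. Flip: y_m = 88.379 − y_svg.

**Shape 1** — `<circle>` circle, stroke `#ff00ff` → cut (S895, F1456). Machine vertices: (272.452,19.877) → (266.220,30.671) → (253.756,30.671) → (247.524,19.877) → (253.756,9.083) → (266.220,9.083) → (272.452,19.877). Closed: final G1 returns to the first vertex.

**Shape 2** — `<path>` cubic bezier, stroke `#ff00ff` → cut (S895, F1456). Control points (SVG): P0=(193.948,43.024), P1=(195.614,32.534), P2=(98.107,91.174), P3=(118.175,70.210); sampled at t=k/3. Machine vertices: (193.948,45.355) → (170.584,38.310) → (129.271,18.231) → (118.175,18.169). Open path.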